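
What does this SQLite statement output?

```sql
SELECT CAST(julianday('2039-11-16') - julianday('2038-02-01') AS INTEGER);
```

653

27 days remain in February 2038 after the 1st (28 − 1).
Full months from March 2038 through October 2039 contribute their day counts.
Then 16 days into November 2039.
Total: 27 + 31 + 30 + 31 + 30 + 31 + 31 + 30 + 31 + 30 + 31 + 31 + 28 + 31 + 30 + 31 + 30 + 31 + 31 + 30 + 31 + 16 = 653.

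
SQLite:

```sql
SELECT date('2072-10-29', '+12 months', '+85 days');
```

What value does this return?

2074-01-22

Adding +12 months to 2072-10-29 gives 2073-10-29.
Applying '+85 days' to 2073-10-29: counting 85 days forward gives 2074-01-22.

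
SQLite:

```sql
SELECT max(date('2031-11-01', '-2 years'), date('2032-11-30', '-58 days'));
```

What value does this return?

date('2031-11-01', '-2 years') → 2029-11-01.
date('2032-11-30', '-58 days') → 2032-10-03.
Later of the two is 2032-10-03.

2032-10-03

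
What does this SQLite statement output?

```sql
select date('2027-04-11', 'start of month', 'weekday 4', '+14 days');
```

`start of month` rewinds 2027-04-11 to 2027-04-01.
`weekday 4` advances to the next Thursday; 2027-04-01 is already a Thursday, so it stays at 2027-04-01.
Advancing 14 more days within April lands on 2027-04-15.

2027-04-15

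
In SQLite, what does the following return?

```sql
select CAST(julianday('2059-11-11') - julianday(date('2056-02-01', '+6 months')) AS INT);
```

1197

Adding +6 months to 2056-02-01 gives 2056-08-01.
30 days remain in August 2056 after the 1st (31 − 1).
Full months from September 2056 through October 2059 contribute their day counts.
Then 11 days into November 2059.
Total: 30 + 30 + 31 + 30 + 31 + 31 + 28 + 31 + 30 + 31 + 30 + 31 + 31 + 30 + 31 + 30 + 31 + 31 + 28 + 31 + 30 + 31 + 30 + 31 + 31 + 30 + 31 + 30 + 31 + 31 + 28 + 31 + 30 + 31 + 30 + 31 + 31 + 30 + 31 + 11 = 1197.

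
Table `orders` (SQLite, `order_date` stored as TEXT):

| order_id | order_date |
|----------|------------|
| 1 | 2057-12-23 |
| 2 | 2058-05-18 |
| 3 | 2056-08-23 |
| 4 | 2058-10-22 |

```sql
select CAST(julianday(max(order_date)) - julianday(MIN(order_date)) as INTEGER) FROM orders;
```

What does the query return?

790

MIN = 2056-08-23, MAX = 2058-10-22.
8 days remain in August 2056 after the 23rd (31 − 23).
Full months from September 2056 through September 2058 contribute their day counts.
Then 22 days into October 2058.
Total: 8 + 30 + 31 + 30 + 31 + 31 + 28 + 31 + 30 + 31 + 30 + 31 + 31 + 30 + 31 + 30 + 31 + 31 + 28 + 31 + 30 + 31 + 30 + 31 + 31 + 30 + 22 = 790.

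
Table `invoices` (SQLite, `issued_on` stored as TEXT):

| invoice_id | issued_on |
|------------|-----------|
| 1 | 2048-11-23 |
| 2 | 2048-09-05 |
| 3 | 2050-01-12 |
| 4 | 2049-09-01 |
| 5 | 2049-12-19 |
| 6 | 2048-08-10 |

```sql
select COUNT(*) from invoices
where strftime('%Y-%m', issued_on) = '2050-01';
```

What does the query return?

1

Rows with year-month 2050-01: 2050-01-12 → 1.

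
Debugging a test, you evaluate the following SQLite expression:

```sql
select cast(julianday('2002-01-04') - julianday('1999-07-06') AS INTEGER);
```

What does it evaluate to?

913

25 days remain in July 1999 after the 6th (31 − 6).
Full months from August 1999 through December 2001 contribute their day counts.
Then 4 days into January 2002.
Total: 25 + 31 + 30 + 31 + 30 + 31 + 31 + 29 + 31 + 30 + 31 + 30 + 31 + 31 + 30 + 31 + 30 + 31 + 31 + 28 + 31 + 30 + 31 + 30 + 31 + 31 + 30 + 31 + 30 + 31 + 4 = 913.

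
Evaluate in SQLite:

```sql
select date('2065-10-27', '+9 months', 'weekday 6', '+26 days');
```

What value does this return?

Adding +9 months to 2065-10-27 gives 2066-07-27.
`weekday 6` advances to the next Saturday; 2066-07-27 is a Tuesday, so it moves forward to 2066-07-31.
July 2066 has 31 days; 0 remain after the 31st, so 1 days reach 2066-08-01.
Advancing 25 more days within August lands on 2066-08-26.

2066-08-26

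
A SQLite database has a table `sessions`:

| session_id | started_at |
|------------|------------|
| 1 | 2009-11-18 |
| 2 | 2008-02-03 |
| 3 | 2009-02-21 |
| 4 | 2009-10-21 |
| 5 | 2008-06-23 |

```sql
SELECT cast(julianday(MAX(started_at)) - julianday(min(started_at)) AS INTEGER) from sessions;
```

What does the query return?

654

MIN = 2008-02-03, MAX = 2009-11-18.
26 days remain in February 2008 after the 3rd (29 − 3).
Full months from March 2008 through October 2009 contribute their day counts.
Then 18 days into November 2009.
Total: 26 + 31 + 30 + 31 + 30 + 31 + 31 + 30 + 31 + 30 + 31 + 31 + 28 + 31 + 30 + 31 + 30 + 31 + 31 + 30 + 31 + 18 = 654.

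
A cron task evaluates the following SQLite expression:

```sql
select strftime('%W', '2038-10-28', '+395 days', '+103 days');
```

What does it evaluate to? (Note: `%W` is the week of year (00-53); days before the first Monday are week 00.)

10

First apply '+395 days', '+103 days': 2038-10-28 → 2040-03-09.
2040-03-09 is a Friday. SQLite's %W counts Mondays since the year started; the result is 10.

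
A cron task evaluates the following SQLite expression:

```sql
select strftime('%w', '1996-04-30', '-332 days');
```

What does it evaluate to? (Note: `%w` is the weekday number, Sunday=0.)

First apply '-332 days': 1996-04-30 → 1995-06-03.
1995-06-03 is a Saturday; with Sunday=0 that is 6.

6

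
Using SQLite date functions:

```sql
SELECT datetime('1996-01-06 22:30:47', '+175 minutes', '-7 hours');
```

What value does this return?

1996-01-06 18:25:47

175 minutes = 2h 55m; +175 minutes from 1996-01-06 22:30:47 is 1996-01-07 01:25:47 (crosses midnight).
-7 hours from 1996-01-07 01:25:47 is 1996-01-06 18:25:47 (crosses midnight).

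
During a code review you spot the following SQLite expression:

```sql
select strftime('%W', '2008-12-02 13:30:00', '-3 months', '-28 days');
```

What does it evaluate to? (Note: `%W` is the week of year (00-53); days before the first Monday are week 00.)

First apply '-3 months', '-28 days': 2008-12-02 13:30:00 → 2008-08-05 13:30:00.
2008-08-05 is a Tuesday. SQLite's %W counts Mondays since the year started; the result is 31.

31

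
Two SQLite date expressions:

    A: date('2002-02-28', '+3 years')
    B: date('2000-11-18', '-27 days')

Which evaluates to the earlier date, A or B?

B

A = 2005-02-28.
B = 2000-10-22.
B is earlier.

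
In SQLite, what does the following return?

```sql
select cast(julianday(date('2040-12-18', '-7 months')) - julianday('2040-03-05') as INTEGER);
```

74

Adding -7 months to 2040-12-18 gives 2040-05-18.
26 days remain in March 2040 after the 5th (31 − 5).
April 2040: 30 days.
Then 18 days into May 2040.
Total: 26 + 30 + 18 = 74.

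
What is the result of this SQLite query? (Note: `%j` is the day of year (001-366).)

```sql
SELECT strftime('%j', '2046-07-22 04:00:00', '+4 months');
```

326

First apply '+4 months': 2046-07-22 04:00:00 → 2046-11-22 04:00:00.
Day-of-year for 2046-11-22: days since 2046-01-01 inclusive = 326, zero-padded to 326.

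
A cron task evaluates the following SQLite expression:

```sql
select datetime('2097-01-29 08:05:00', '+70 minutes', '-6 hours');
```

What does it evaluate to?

2097-01-29 03:15:00

70 minutes = 1h 10m; +70 minutes from 2097-01-29 08:05:00 is 2097-01-29 09:15:00.
-6 hours from 2097-01-29 09:15:00 is 2097-01-29 03:15:00.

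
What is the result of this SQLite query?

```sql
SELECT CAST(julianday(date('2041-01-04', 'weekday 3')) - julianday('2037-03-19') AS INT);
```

1392

`weekday 3` advances to the next Wednesday; 2041-01-04 is a Friday, so it moves forward to 2041-01-09.
12 days remain in March 2037 after the 19th (31 − 19).
Full months from April 2037 through December 2040 contribute their day counts.
Then 9 days into January 2041.
Total: 12 + 30 + 31 + 30 + 31 + 31 + 30 + 31 + 30 + 31 + 31 + 28 + 31 + 30 + 31 + 30 + 31 + 31 + 30 + 31 + 30 + 31 + 31 + 28 + 31 + 30 + 31 + 30 + 31 + 31 + 30 + 31 + 30 + 31 + 31 + 29 + 31 + 30 + 31 + 30 + 31 + 31 + 30 + 31 + 30 + 31 + 9 = 1392.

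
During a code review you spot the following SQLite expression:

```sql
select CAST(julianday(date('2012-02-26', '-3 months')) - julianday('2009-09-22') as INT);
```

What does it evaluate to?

Adding -3 months to 2012-02-26 gives 2011-11-26.
8 days remain in September 2009 after the 22nd (30 − 22).
Full months from October 2009 through October 2011 contribute their day counts.
Then 26 days into November 2011.
Total: 8 + 31 + 30 + 31 + 31 + 28 + 31 + 30 + 31 + 30 + 31 + 31 + 30 + 31 + 30 + 31 + 31 + 28 + 31 + 30 + 31 + 30 + 31 + 31 + 30 + 31 + 26 = 795.

795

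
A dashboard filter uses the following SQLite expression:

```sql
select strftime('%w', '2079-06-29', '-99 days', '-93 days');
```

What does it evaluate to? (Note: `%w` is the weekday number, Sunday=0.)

First apply '-99 days', '-93 days': 2079-06-29 → 2078-12-19.
2078-12-19 is a Monday; with Sunday=0 that is 1.

1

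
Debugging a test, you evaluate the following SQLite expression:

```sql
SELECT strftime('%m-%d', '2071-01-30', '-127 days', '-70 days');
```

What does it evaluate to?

07-17

First apply '-127 days', '-70 days': 2071-01-30 → 2070-07-17.
`%m-%d` extracts the month-day: 07-17.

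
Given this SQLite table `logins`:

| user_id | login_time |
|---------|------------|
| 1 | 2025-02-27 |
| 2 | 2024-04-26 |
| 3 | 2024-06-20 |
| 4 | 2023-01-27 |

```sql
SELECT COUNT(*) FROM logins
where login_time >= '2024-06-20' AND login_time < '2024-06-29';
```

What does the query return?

Rows in [2024-06-20, 2024-06-29): 2024-06-20 → 1 row.

1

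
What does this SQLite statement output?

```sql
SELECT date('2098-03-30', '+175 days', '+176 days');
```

Applying '+175 days' to 2098-03-30: counting 175 days forward gives 2098-09-21.
Applying '+176 days' to 2098-09-21: counting 176 days forward gives 2099-03-16.

2099-03-16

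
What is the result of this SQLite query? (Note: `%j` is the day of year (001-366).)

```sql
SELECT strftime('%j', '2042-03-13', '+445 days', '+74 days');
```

226

First apply '+445 days', '+74 days': 2042-03-13 → 2043-08-14.
Day-of-year for 2043-08-14: days since 2043-01-01 inclusive = 226, zero-padded to 226.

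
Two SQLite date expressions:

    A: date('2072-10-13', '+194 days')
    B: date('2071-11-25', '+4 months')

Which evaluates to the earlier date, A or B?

B

A = 2073-04-25.
B = 2072-03-25.
B is earlier.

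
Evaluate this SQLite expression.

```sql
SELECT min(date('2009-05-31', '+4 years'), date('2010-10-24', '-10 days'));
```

2010-10-14

date('2009-05-31', '+4 years') → 2013-05-31.
date('2010-10-24', '-10 days') → 2010-10-14.
Earlier of the two is 2010-10-14.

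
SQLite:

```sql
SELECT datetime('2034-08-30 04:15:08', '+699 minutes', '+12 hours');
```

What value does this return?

2034-08-31 03:54:08

699 minutes = 11h 39m; +699 minutes from 2034-08-30 04:15:08 is 2034-08-30 15:54:08.
+12 hours from 2034-08-30 15:54:08 is 2034-08-31 03:54:08 (crosses midnight).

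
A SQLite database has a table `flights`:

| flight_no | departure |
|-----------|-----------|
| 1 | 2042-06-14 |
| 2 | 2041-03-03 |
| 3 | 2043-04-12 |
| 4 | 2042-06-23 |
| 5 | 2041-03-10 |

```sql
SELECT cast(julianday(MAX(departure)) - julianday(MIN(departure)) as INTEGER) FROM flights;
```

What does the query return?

770

MIN = 2041-03-03, MAX = 2043-04-12.
28 days remain in March 2041 after the 3rd (31 − 3).
Full months from April 2041 through March 2043 contribute their day counts.
Then 12 days into April 2043.
Total: 28 + 30 + 31 + 30 + 31 + 31 + 30 + 31 + 30 + 31 + 31 + 28 + 31 + 30 + 31 + 30 + 31 + 31 + 30 + 31 + 30 + 31 + 31 + 28 + 31 + 12 = 770.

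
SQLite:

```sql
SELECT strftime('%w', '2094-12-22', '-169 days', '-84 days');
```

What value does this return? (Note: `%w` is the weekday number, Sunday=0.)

First apply '-169 days', '-84 days': 2094-12-22 → 2094-04-13.
2094-04-13 is a Tuesday; with Sunday=0 that is 2.

2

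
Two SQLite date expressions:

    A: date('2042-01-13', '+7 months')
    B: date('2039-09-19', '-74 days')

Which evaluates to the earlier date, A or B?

B

A = 2042-08-13.
B = 2039-07-07.
B is earlier.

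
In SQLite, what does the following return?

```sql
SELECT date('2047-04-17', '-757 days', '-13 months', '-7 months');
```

Applying '-757 days' to 2047-04-17: counting 757 days back gives 2045-03-21.
Adding -13 months to 2045-03-21 gives 2044-02-21.
Adding -7 months to 2044-02-21 gives 2043-07-21.

2043-07-21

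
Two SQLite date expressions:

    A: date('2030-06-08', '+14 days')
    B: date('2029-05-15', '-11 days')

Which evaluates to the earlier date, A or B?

B

A = 2030-06-22.
B = 2029-05-04.
B is earlier.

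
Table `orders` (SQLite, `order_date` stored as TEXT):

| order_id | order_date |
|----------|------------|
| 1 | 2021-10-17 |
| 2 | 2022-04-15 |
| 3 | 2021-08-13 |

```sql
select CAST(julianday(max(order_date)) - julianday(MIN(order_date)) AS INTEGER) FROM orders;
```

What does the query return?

MIN = 2021-08-13, MAX = 2022-04-15.
18 days remain in August 2021 after the 13th (31 − 13).
Full months from September 2021 through March 2022 contribute their day counts.
Then 15 days into April 2022.
Total: 18 + 30 + 31 + 30 + 31 + 31 + 28 + 31 + 15 = 245.

245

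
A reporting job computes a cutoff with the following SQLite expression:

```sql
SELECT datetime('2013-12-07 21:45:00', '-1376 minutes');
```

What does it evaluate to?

1376 minutes = 22h 56m; -1376 minutes from 2013-12-07 21:45:00 is 2013-12-06 22:49:00 (crosses midnight).

2013-12-06 22:49:00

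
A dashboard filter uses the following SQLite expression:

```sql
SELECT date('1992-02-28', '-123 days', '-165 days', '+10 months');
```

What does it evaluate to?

Applying '-123 days' to 1992-02-28: counting 123 days back gives 1991-10-28.
Applying '-165 days' to 1991-10-28: counting 165 days back gives 1991-05-16.
Adding +10 months to 1991-05-16 gives 1992-03-16.

1992-03-16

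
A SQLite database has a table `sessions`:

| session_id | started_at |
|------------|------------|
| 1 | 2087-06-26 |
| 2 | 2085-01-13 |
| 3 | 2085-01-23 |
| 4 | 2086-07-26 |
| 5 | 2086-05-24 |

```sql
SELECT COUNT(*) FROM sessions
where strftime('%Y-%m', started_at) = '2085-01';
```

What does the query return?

Rows with year-month 2085-01: 2085-01-13, 2085-01-23 → 2.

2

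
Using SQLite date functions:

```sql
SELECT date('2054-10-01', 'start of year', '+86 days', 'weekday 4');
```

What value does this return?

2054-04-02

`start of year` rewinds 2054-10-01 to 2054-01-01.
Applying '+86 days' to 2054-01-01: counting 86 days forward gives 2054-03-28.
`weekday 4` advances to the next Thursday; 2054-03-28 is a Saturday, so it moves forward to 2054-04-02.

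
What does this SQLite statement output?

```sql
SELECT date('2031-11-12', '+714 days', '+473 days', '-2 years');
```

Applying '+714 days' to 2031-11-12: counting 714 days forward gives 2033-10-26.
Applying '+473 days' to 2033-10-26: counting 473 days forward gives 2035-02-11.
Adding -2 years to 2035-02-11 gives 2033-02-11.

2033-02-11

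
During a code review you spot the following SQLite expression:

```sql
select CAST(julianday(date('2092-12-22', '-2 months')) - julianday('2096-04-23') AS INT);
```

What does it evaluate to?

Adding -2 months to 2092-12-22 gives 2092-10-22.
9 days remain in October 2092 after the 22nd (31 − 22).
Full months from November 2092 through March 2096 contribute their day counts.
Then 23 days into April 2096.
Total: 9 + 30 + 31 + 31 + 28 + 31 + 30 + 31 + 30 + 31 + 31 + 30 + 31 + 30 + 31 + 31 + 28 + 31 + 30 + 31 + 30 + 31 + 31 + 30 + 31 + 30 + 31 + 31 + 28 + 31 + 30 + 31 + 30 + 31 + 31 + 30 + 31 + 30 + 31 + 31 + 29 + 31 + 23 = 1279.
The subtraction is earlier − later, so the result is −1279 → -1279.

-1279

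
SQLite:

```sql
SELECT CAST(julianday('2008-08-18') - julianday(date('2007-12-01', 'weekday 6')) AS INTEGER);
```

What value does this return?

261

`weekday 6` advances to the next Saturday; 2007-12-01 is already a Saturday, so it stays at 2007-12-01.
30 days remain in December 2007 after the 1st (31 − 1).
Full months from January 2008 through July 2008 contribute their day counts.
Then 18 days into August 2008.
Total: 30 + 31 + 29 + 31 + 30 + 31 + 30 + 31 + 18 = 261.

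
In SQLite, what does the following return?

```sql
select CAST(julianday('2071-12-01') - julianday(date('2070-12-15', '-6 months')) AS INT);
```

Adding -6 months to 2070-12-15 gives 2070-06-15.
15 days remain in June 2070 after the 15th (30 − 15).
Full months from July 2070 through November 2071 contribute their day counts.
Then 1 day into December 2071.
Total: 15 + 31 + 31 + 30 + 31 + 30 + 31 + 31 + 28 + 31 + 30 + 31 + 30 + 31 + 31 + 30 + 31 + 30 + 1 = 534.

534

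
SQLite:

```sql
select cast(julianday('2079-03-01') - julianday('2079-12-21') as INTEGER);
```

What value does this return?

30 days remain in March 2079 after the 1st (31 − 1).
Full months from April 2079 through November 2079 contribute their day counts.
Then 21 days into December 2079.
Total: 30 + 30 + 31 + 30 + 31 + 31 + 30 + 31 + 30 + 21 = 295.
The subtraction is earlier − later, so the result is −295 → -295.

-295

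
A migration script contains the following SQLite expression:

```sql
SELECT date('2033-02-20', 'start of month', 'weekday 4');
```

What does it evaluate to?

2033-02-03

`start of month` rewinds 2033-02-20 to 2033-02-01.
`weekday 4` advances to the next Thursday; 2033-02-01 is a Tuesday, so it moves forward to 2033-02-03.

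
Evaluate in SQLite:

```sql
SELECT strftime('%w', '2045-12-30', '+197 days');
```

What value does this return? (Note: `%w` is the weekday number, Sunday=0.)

First apply '+197 days': 2045-12-30 → 2046-07-15.
2046-07-15 is a Sunday; with Sunday=0 that is 0.

0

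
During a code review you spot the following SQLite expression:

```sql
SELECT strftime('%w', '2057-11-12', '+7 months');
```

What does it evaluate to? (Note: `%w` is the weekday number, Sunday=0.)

3

First apply '+7 months': 2057-11-12 → 2058-06-12.
2058-06-12 is a Wednesday; with Sunday=0 that is 3.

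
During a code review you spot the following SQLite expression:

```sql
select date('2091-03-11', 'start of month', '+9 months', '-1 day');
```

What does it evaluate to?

`start of month` rewinds 2091-03-11 to 2091-03-01.
Adding +9 months to 2091-03-01 gives 2091-12-01.
Going back 1 day from 2091-12-01 reaches 2091-11-30 (last day of November, 30 days).

2091-11-30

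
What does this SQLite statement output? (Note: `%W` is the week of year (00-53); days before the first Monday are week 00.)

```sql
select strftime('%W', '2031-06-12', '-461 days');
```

First apply '-461 days': 2031-06-12 → 2030-03-08.
2030-03-08 is a Friday. SQLite's %W counts Mondays since the year started; the result is 09.

09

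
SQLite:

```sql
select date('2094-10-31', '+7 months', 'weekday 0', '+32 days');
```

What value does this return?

Adding +7 months to 2094-10-31 gives 2095-05-31.
`weekday 0` advances to the next Sunday; 2095-05-31 is a Tuesday, so it moves forward to 2095-06-05.
June 2095 has 30 days; 25 remain after the 5th, so 26 days reach 2095-07-01.
Advancing 6 more days within July lands on 2095-07-07.

2095-07-07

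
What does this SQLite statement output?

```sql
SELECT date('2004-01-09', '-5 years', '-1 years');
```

Adding -5 years to 2004-01-09 gives 1999-01-09.
Adding -1 year to 1999-01-09 gives 1998-01-09.

1998-01-09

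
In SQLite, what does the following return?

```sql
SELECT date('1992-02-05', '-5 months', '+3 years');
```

Adding -5 months to 1992-02-05 gives 1991-09-05.
Adding +3 years to 1991-09-05 gives 1994-09-05.

1994-09-05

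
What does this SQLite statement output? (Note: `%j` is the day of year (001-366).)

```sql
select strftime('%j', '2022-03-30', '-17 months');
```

304

First apply '-17 months': 2022-03-30 → 2020-10-30.
Day-of-year for 2020-10-30: days since 2020-01-01 inclusive = 304, zero-padded to 304.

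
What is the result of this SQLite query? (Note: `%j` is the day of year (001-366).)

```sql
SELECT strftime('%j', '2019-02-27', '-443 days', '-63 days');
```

First apply '-443 days', '-63 days': 2019-02-27 → 2017-10-09.
Day-of-year for 2017-10-09: days since 2017-01-01 inclusive = 282, zero-padded to 282.

282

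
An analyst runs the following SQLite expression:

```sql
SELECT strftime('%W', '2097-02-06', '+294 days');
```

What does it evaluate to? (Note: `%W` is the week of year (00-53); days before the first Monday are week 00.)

First apply '+294 days': 2097-02-06 → 2097-11-27.
2097-11-27 is a Wednesday. SQLite's %W counts Mondays since the year started; the result is 47.

47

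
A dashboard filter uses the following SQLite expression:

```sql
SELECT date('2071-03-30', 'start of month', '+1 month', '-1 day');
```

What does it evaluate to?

2071-03-31

`start of month` rewinds 2071-03-30 to 2071-03-01.
Adding +1 month to 2071-03-01 gives 2071-04-01.
Going back 1 day from 2071-04-01 reaches 2071-03-31 (last day of March, 31 days).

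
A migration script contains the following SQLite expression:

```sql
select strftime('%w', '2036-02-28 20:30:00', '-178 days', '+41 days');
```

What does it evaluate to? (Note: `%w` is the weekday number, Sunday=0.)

0

First apply '-178 days', '+41 days': 2036-02-28 20:30:00 → 2035-10-14 20:30:00.
2035-10-14 is a Sunday; with Sunday=0 that is 0.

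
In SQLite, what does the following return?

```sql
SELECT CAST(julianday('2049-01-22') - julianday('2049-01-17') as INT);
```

5

Both dates are in January 2049: 22 − 17 = 5.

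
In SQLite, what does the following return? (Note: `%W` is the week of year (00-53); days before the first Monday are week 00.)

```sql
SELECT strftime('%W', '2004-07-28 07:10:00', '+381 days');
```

First apply '+381 days': 2004-07-28 07:10:00 → 2005-08-13 07:10:00.
2005-08-13 is a Saturday. SQLite's %W counts Mondays since the year started; the result is 32.

32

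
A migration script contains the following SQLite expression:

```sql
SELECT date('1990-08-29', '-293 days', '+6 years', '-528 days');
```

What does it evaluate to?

Applying '-293 days' to 1990-08-29: counting 293 days back gives 1989-11-09.
Adding +6 years to 1989-11-09 gives 1995-11-09.
Applying '-528 days' to 1995-11-09: counting 528 days back gives 1994-05-30.

1994-05-30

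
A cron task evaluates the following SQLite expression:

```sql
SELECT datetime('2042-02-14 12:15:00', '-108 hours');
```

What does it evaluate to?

-108 hours from 2042-02-14 12:15:00 is 2042-02-10 00:15:00 (crosses midnight).

2042-02-10 00:15:00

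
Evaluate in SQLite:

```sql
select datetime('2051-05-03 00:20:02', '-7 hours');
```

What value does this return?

2051-05-02 17:20:02

-7 hours from 2051-05-03 00:20:02 is 2051-05-02 17:20:02 (crosses midnight).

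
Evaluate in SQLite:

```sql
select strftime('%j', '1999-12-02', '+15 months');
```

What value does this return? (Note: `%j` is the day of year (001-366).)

061

First apply '+15 months': 1999-12-02 → 2001-03-02.
Day-of-year for 2001-03-02: days since 2001-01-01 inclusive = 61, zero-padded to 061.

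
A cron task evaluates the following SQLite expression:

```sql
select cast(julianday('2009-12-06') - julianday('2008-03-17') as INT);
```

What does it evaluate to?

14 days remain in March 2008 after the 17th (31 − 17).
Full months from April 2008 through November 2009 contribute their day counts.
Then 6 days into December 2009.
Total: 14 + 30 + 31 + 30 + 31 + 31 + 30 + 31 + 30 + 31 + 31 + 28 + 31 + 30 + 31 + 30 + 31 + 31 + 30 + 31 + 30 + 6 = 629.

629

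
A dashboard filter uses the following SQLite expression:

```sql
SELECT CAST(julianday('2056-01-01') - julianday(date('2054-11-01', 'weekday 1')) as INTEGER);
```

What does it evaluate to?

425

`weekday 1` advances to the next Monday; 2054-11-01 is a Sunday, so it moves forward to 2054-11-02.
28 days remain in November 2054 after the 2nd (30 − 2).
Full months from December 2054 through December 2055 contribute their day counts.
Then 1 day into January 2056.
Total: 28 + 31 + 31 + 28 + 31 + 30 + 31 + 30 + 31 + 31 + 30 + 31 + 30 + 31 + 1 = 425.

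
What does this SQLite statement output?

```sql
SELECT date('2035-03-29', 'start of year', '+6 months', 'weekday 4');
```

`start of year` rewinds 2035-03-29 to 2035-01-01.
Adding +6 months to 2035-01-01 gives 2035-07-01.
`weekday 4` advances to the next Thursday; 2035-07-01 is a Sunday, so it moves forward to 2035-07-05.

2035-07-05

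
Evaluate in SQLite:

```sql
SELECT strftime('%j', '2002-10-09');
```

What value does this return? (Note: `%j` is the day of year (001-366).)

Day-of-year for 2002-10-09: days since 2002-01-01 inclusive = 282, zero-padded to 282.

282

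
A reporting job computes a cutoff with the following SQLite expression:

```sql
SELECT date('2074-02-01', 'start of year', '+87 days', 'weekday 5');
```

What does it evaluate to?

2074-03-30

`start of year` rewinds 2074-02-01 to 2074-01-01.
Applying '+87 days' to 2074-01-01: counting 87 days forward gives 2074-03-29.
`weekday 5` advances to the next Friday; 2074-03-29 is a Thursday, so it moves forward to 2074-03-30.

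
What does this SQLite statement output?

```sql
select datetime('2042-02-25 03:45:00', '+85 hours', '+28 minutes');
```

2042-02-28 17:13:00

+85 hours from 2042-02-25 03:45:00 is 2042-02-28 16:45:00 (crosses midnight).
+28 minutes from 2042-02-28 16:45:00 is 2042-02-28 17:13:00.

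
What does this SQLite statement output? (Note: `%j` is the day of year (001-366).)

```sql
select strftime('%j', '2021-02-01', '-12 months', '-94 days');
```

303

First apply '-12 months', '-94 days': 2021-02-01 → 2019-10-30.
Day-of-year for 2019-10-30: days since 2019-01-01 inclusive = 303, zero-padded to 303.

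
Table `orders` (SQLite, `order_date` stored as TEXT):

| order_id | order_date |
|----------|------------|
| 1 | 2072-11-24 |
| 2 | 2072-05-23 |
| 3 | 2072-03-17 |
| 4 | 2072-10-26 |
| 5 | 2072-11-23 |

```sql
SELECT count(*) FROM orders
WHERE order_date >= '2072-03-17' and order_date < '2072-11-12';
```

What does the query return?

3

Rows in [2072-03-17, 2072-11-12): 2072-05-23, 2072-03-17, 2072-10-26 → 3 rows.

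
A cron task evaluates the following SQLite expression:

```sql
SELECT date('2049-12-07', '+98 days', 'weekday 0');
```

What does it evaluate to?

2050-03-20

Applying '+98 days' to 2049-12-07: counting 98 days forward gives 2050-03-15.
`weekday 0` advances to the next Sunday; 2050-03-15 is a Tuesday, so it moves forward to 2050-03-20.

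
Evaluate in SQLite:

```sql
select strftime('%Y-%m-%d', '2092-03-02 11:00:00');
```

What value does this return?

`%Y-%m-%d` extracts the ISO date: 2092-03-02.

2092-03-02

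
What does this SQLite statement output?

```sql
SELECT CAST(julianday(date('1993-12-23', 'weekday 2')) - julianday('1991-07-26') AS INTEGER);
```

886

`weekday 2` advances to the next Tuesday; 1993-12-23 is a Thursday, so it moves forward to 1993-12-28.
5 days remain in July 1991 after the 26th (31 − 26).
Full months from August 1991 through November 1993 contribute their day counts.
Then 28 days into December 1993.
Total: 5 + 31 + 30 + 31 + 30 + 31 + 31 + 29 + 31 + 30 + 31 + 30 + 31 + 31 + 30 + 31 + 30 + 31 + 31 + 28 + 31 + 30 + 31 + 30 + 31 + 31 + 30 + 31 + 30 + 28 = 886.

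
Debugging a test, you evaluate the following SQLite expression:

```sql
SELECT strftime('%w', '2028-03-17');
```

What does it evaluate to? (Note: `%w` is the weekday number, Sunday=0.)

2028-03-17 is a Friday; with Sunday=0 that is 5.

5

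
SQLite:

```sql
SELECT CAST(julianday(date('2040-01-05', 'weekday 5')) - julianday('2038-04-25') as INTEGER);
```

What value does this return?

`weekday 5` advances to the next Friday; 2040-01-05 is a Thursday, so it moves forward to 2040-01-06.
5 days remain in April 2038 after the 25th (30 − 25).
Full months from May 2038 through December 2039 contribute their day counts.
Then 6 days into January 2040.
Total: 5 + 31 + 30 + 31 + 31 + 30 + 31 + 30 + 31 + 31 + 28 + 31 + 30 + 31 + 30 + 31 + 31 + 30 + 31 + 30 + 31 + 6 = 621.

621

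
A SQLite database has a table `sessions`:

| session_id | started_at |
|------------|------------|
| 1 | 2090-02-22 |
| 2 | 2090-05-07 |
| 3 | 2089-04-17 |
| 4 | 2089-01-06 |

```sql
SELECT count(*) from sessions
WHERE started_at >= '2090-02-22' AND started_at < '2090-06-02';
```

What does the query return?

Rows in [2090-02-22, 2090-06-02): 2090-02-22, 2090-05-07 → 2 rows.

2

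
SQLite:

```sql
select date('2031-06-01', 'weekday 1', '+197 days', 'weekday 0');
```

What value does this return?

`weekday 1` advances to the next Monday; 2031-06-01 is a Sunday, so it moves forward to 2031-06-02.
Applying '+197 days' to 2031-06-02: counting 197 days forward gives 2031-12-16.
`weekday 0` advances to the next Sunday; 2031-12-16 is a Tuesday, so it moves forward to 2031-12-21.

2031-12-21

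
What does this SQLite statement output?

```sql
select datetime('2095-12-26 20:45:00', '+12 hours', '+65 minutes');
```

2095-12-27 09:50:00

+12 hours from 2095-12-26 20:45:00 is 2095-12-27 08:45:00 (crosses midnight).
65 minutes = 1h 5m; +65 minutes from 2095-12-27 08:45:00 is 2095-12-27 09:50:00.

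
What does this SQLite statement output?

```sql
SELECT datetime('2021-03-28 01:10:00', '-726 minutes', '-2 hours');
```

2021-03-27 11:04:00

726 minutes = 12h 6m; -726 minutes from 2021-03-28 01:10:00 is 2021-03-27 13:04:00 (crosses midnight).
-2 hours from 2021-03-27 13:04:00 is 2021-03-27 11:04:00.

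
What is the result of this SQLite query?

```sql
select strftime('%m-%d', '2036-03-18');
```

`%m-%d` extracts the month-day: 03-18.

03-18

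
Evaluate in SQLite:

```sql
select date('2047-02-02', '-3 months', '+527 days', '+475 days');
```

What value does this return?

Adding -3 months to 2047-02-02 gives 2046-11-02.
Applying '+527 days' to 2046-11-02: counting 527 days forward gives 2048-04-12.
Applying '+475 days' to 2048-04-12: counting 475 days forward gives 2049-07-31.

2049-07-31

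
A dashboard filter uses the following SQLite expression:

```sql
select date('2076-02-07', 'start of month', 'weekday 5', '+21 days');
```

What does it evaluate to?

2076-02-28

`start of month` rewinds 2076-02-07 to 2076-02-01.
`weekday 5` advances to the next Friday; 2076-02-01 is a Saturday, so it moves forward to 2076-02-07.
Advancing 21 more days within February lands on 2076-02-28.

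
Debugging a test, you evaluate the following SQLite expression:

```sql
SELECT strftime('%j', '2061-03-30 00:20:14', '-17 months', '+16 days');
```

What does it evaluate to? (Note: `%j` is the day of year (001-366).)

First apply '-17 months', '+16 days': 2061-03-30 00:20:14 → 2059-11-15 00:20:14.
Day-of-year for 2059-11-15: days since 2059-01-01 inclusive = 319, zero-padded to 319.

319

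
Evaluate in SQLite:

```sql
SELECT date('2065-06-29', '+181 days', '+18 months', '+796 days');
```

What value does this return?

Applying '+181 days' to 2065-06-29: counting 181 days forward gives 2065-12-27.
Adding +18 months to 2065-12-27 gives 2067-06-27.
Applying '+796 days' to 2067-06-27: counting 796 days forward gives 2069-08-31.

2069-08-31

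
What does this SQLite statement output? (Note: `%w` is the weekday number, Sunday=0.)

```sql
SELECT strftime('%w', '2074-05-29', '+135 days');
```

First apply '+135 days': 2074-05-29 → 2074-10-11.
2074-10-11 is a Thursday; with Sunday=0 that is 4.

4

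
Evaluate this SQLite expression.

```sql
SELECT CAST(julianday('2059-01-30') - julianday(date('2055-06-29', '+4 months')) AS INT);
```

Adding +4 months to 2055-06-29 gives 2055-10-29.
2 days remain in October 2055 after the 29th (31 − 29).
Full months from November 2055 through December 2058 contribute their day counts.
Then 30 days into January 2059.
Total: 2 + 30 + 31 + 31 + 29 + 31 + 30 + 31 + 30 + 31 + 31 + 30 + 31 + 30 + 31 + 31 + 28 + 31 + 30 + 31 + 30 + 31 + 31 + 30 + 31 + 30 + 31 + 31 + 28 + 31 + 30 + 31 + 30 + 31 + 31 + 30 + 31 + 30 + 31 + 30 = 1189.

1189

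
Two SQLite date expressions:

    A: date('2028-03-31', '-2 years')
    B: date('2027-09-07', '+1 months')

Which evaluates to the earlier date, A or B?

A

A = 2026-03-31.
B = 2027-10-07.
A is earlier.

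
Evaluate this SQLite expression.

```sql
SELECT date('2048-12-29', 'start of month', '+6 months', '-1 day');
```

2049-05-31

`start of month` rewinds 2048-12-29 to 2048-12-01.
Adding +6 months to 2048-12-01 gives 2049-06-01.
Going back 1 day from 2049-06-01 reaches 2049-05-31 (last day of May, 31 days).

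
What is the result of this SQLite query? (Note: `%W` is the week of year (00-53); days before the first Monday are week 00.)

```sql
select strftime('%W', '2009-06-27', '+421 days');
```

First apply '+421 days': 2009-06-27 → 2010-08-22.
2010-08-22 is a Sunday. SQLite's %W counts Mondays since the year started; the result is 33.

33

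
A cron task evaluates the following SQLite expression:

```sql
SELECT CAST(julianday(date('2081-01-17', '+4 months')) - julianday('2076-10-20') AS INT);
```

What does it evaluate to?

1670

Adding +4 months to 2081-01-17 gives 2081-05-17.
11 days remain in October 2076 after the 20th (31 − 20).
Full months from November 2076 through April 2081 contribute their day counts.
Then 17 days into May 2081.
Total: 11 + 30 + 31 + 31 + 28 + 31 + 30 + 31 + 30 + 31 + 31 + 30 + 31 + 30 + 31 + 31 + 28 + 31 + 30 + 31 + 30 + 31 + 31 + 30 + 31 + 30 + 31 + 31 + 28 + 31 + 30 + 31 + 30 + 31 + 31 + 30 + 31 + 30 + 31 + 31 + 29 + 31 + 30 + 31 + 30 + 31 + 31 + 30 + 31 + 30 + 31 + 31 + 28 + 31 + 30 + 17 = 1670.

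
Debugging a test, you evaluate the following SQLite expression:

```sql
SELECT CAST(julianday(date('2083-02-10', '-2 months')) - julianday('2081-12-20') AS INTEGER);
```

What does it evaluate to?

Adding -2 months to 2083-02-10 gives 2082-12-10.
11 days remain in December 2081 after the 20th (31 − 20).
Full months from January 2082 through November 2082 contribute their day counts.
Then 10 days into December 2082.
Total: 11 + 31 + 28 + 31 + 30 + 31 + 30 + 31 + 31 + 30 + 31 + 30 + 10 = 355.

355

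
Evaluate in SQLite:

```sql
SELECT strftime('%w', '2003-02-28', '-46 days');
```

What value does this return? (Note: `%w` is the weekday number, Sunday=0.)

1

First apply '-46 days': 2003-02-28 → 2003-01-13.
2003-01-13 is a Monday; with Sunday=0 that is 1.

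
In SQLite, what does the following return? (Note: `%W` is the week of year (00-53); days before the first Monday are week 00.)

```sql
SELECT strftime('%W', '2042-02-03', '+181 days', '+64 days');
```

40

First apply '+181 days', '+64 days': 2042-02-03 → 2042-10-06.
2042-10-06 is a Monday. SQLite's %W counts Mondays since the year started; the result is 40.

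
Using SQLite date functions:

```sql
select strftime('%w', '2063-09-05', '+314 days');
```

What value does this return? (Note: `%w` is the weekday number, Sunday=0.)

2

First apply '+314 days': 2063-09-05 → 2064-07-15.
2064-07-15 is a Tuesday; with Sunday=0 that is 2.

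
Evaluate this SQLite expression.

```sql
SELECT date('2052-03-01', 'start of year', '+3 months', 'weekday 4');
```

`start of year` rewinds 2052-03-01 to 2052-01-01.
Adding +3 months to 2052-01-01 gives 2052-04-01.
`weekday 4` advances to the next Thursday; 2052-04-01 is a Monday, so it moves forward to 2052-04-04.

2052-04-04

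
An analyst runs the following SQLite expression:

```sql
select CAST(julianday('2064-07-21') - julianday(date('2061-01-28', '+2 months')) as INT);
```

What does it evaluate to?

1211

Adding +2 months to 2061-01-28 gives 2061-03-28.
3 days remain in March 2061 after the 28th (31 − 28).
Full months from April 2061 through June 2064 contribute their day counts.
Then 21 days into July 2064.
Total: 3 + 30 + 31 + 30 + 31 + 31 + 30 + 31 + 30 + 31 + 31 + 28 + 31 + 30 + 31 + 30 + 31 + 31 + 30 + 31 + 30 + 31 + 31 + 28 + 31 + 30 + 31 + 30 + 31 + 31 + 30 + 31 + 30 + 31 + 31 + 29 + 31 + 30 + 31 + 30 + 21 = 1211.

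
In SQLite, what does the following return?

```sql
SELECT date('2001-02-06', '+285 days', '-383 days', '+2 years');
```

2002-10-31

Applying '+285 days' to 2001-02-06: counting 285 days forward gives 2001-11-18.
Applying '-383 days' to 2001-11-18: counting 383 days back gives 2000-10-31.
Adding +2 years to 2000-10-31 gives 2002-10-31.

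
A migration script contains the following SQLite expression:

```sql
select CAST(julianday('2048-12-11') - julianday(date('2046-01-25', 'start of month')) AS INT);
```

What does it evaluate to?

`start of month` rewinds 2046-01-25 to 2046-01-01.
30 days remain in January 2046 after the 1st (31 − 1).
Full months from February 2046 through November 2048 contribute their day counts.
Then 11 days into December 2048.
Total: 30 + 28 + 31 + 30 + 31 + 30 + 31 + 31 + 30 + 31 + 30 + 31 + 31 + 28 + 31 + 30 + 31 + 30 + 31 + 31 + 30 + 31 + 30 + 31 + 31 + 29 + 31 + 30 + 31 + 30 + 31 + 31 + 30 + 31 + 30 + 11 = 1075.

1075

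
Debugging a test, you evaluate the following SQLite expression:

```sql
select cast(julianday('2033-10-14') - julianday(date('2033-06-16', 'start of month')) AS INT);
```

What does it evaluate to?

`start of month` rewinds 2033-06-16 to 2033-06-01.
29 days remain in June 2033 after the 1st (30 − 1).
July 2033: 31 days.
August 2033: 31 days.
September 2033: 30 days.
Then 14 days into October 2033.
Total: 29 + 31 + 31 + 30 + 14 = 135.

135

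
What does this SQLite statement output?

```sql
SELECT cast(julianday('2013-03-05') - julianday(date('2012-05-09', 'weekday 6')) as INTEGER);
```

`weekday 6` advances to the next Saturday; 2012-05-09 is a Wednesday, so it moves forward to 2012-05-12.
19 days remain in May 2012 after the 12th (31 − 12).
Full months from June 2012 through February 2013 contribute their day counts.
Then 5 days into March 2013.
Total: 19 + 30 + 31 + 31 + 30 + 31 + 30 + 31 + 31 + 28 + 5 = 297.

297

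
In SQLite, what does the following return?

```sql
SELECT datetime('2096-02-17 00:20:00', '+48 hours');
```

+48 hours from 2096-02-17 00:20:00 is 2096-02-19 00:20:00 (crosses midnight).

2096-02-19 00:20:00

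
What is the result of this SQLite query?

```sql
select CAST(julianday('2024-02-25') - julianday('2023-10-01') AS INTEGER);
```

147

30 days remain in October 2023 after the 1st (31 − 1).
November 2023: 30 days.
December 2023: 31 days.
January 2024: 31 days.
Then 25 days into February 2024.
Total: 30 + 30 + 31 + 31 + 25 = 147.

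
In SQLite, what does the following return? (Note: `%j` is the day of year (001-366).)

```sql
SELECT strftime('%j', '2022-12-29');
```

363

Day-of-year for 2022-12-29: days since 2022-01-01 inclusive = 363, zero-padded to 363.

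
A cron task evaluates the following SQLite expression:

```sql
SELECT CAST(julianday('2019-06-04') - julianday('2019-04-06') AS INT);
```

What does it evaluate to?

24 days remain in April 2019 after the 6th (30 − 6).
May 2019: 31 days.
Then 4 days into June 2019.
Total: 24 + 31 + 4 = 59.

59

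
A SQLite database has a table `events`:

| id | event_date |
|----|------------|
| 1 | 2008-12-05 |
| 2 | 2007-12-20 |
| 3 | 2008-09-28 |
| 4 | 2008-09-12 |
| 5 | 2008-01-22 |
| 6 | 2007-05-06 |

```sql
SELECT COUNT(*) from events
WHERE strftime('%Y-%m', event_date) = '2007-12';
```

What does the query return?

1

Rows with year-month 2007-12: 2007-12-20 → 1.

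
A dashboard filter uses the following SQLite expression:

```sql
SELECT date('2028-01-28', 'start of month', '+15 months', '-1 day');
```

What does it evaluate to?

2029-03-31

`start of month` rewinds 2028-01-28 to 2028-01-01.
Adding +15 months to 2028-01-01 gives 2029-04-01.
Going back 1 day from 2029-04-01 reaches 2029-03-31 (last day of March, 31 days).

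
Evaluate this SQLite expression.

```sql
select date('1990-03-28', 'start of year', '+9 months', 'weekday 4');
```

`start of year` rewinds 1990-03-28 to 1990-01-01.
Adding +9 months to 1990-01-01 gives 1990-10-01.
`weekday 4` advances to the next Thursday; 1990-10-01 is a Monday, so it moves forward to 1990-10-04.

1990-10-04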